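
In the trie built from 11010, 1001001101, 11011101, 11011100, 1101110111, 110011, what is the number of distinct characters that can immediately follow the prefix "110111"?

Follow the path "110111" to its node, then look at its outgoing edges.
Distinct next characters after "110111": 0.
That node has 1 child edge.

1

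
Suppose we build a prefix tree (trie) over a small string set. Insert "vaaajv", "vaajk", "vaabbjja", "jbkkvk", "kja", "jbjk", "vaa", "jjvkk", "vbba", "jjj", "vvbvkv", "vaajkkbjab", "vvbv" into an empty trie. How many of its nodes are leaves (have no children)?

10

A leaf is a node with no children — equivalently, the end of a word that is not a proper prefix of any other stored word.
Those words: "jbjk", "jbkkvk", "jjj", "jjvkk", "kja", "vaaajv", "vaabbjja", "vaajkkbjab", "vbba", "vvbvkv"
Leaf count: 10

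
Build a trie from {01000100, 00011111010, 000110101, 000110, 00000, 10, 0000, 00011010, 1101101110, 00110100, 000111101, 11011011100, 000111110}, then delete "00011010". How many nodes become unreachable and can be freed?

After clearing the end-marker at "00011010", prune upward until reaching a node still needed by another word.
Every node on "00011010" is still needed (e.g. by "000110101"), so nothing is freed.
Nodes removed: 0

0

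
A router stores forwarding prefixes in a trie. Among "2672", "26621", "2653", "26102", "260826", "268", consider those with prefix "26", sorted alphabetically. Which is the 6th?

268

DFS of the "26" subtree visits, in order: "260826", "26102", "2653", "26621", "2672", "268"
Position 6: 268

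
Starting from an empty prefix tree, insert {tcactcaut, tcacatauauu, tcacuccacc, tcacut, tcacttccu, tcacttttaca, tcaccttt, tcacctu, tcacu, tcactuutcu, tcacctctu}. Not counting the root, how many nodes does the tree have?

Insert word by word; a character creates a node only if that edge doesn't already exist:
  "tcactcaut" → 9 new (t, c, a, c, t, c, a, u, t)
  "tcacatauauu" → prefix "tcac" already present; 7 new (a, t, a, u, a, u, u)
  "tcacuccacc" → prefix "tcac" already present; 6 new (u, c, c, a, c, c)
  "tcacut" → prefix "tcacu" already present; 1 new (t)
  "tcacttccu" → prefix "tcact" already present; 4 new (t, c, c, u)
  "tcacttttaca" → prefix "tcactt" already present; 5 new (t, t, a, c, a)
  "tcaccttt" → prefix "tcac" already present; 4 new (c, t, t, t)
  "tcacctu" → prefix "tcacct" already present; 1 new (u)
  "tcacu" → prefix "tcacu" already present; 0 new (none)
  "tcactuutcu" → prefix "tcact" already present; 5 new (u, u, t, c, u)
  "tcacctctu" → prefix "tcacct" already present; 3 new (c, t, u)
Total nodes = 9 + 7 + 6 + 1 + 4 + 5 + 4 + 1 + 0 + 5 + 3 = 45

45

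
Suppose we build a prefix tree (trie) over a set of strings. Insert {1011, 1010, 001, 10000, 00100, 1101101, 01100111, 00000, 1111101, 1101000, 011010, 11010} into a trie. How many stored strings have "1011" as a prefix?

1

Traverse to the node for "1011", then collect every word in that subtree.
Matches: "1011"
Count: 1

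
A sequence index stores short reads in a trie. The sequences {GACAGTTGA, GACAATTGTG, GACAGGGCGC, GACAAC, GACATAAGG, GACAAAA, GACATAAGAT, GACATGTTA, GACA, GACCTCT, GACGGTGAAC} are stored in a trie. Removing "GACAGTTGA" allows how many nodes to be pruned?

After clearing the end-marker at "GACAGTTGA", prune upward until reaching a node still needed by another word.
The suffix "TTGA" (4 nodes) is used only by "GACAGTTGA"; the node for "GACAG" still has the child "G", so pruning stops there.
Nodes removed: 4

4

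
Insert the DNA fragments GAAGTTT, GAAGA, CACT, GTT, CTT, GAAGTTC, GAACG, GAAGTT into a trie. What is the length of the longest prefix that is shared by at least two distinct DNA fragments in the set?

Look for the deepest trie node that still has at least two words in its subtree.
e.g. "GAAGTT" and "GAAGTTC" share the prefix "GAAGTT" of length 6; no pair shares a longer one.
Longest shared-prefix length: 6

6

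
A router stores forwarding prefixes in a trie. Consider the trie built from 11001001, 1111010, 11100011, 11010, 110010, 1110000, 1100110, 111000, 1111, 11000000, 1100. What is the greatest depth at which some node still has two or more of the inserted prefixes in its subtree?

6

Look for the deepest trie node that still has at least two words in its subtree.
"110010" and "11001001" agree on "110010" (6 characters) before diverging; nothing deeper is shared.
Longest shared-prefix length: 6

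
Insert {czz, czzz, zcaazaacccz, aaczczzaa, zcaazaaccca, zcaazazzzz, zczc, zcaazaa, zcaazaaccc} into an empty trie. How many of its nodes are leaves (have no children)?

6

Leaves are exactly the stored words that no other stored word extends.
Those words: "aaczczzaa", "czzz", "zcaazaaccca", "zcaazaacccz", "zcaazazzzz", "zczc"
Leaf count: 6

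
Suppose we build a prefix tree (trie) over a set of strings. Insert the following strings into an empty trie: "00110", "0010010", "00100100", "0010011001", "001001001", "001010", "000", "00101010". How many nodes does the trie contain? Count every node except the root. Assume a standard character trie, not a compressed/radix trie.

Trace insertions, counting only characters that open a new branch:
  "00110" → 5 new (0, 0, 1, 1, 0)
  "0010010" → prefix "001" already present; 4 new (0, 0, 1, 0)
  "00100100" → prefix "0010010" already present; 1 new (0)
  "0010011001" → prefix "001001" already present; 4 new (1, 0, 0, 1)
  "001001001" → prefix "00100100" already present; 1 new (1)
  "001010" → prefix "0010" already present; 2 new (1, 0)
  "000" → prefix "00" already present; 1 new (0)
  "00101010" → prefix "001010" already present; 2 new (1, 0)
Total nodes = 5 + 4 + 1 + 4 + 1 + 2 + 1 + 2 = 20

20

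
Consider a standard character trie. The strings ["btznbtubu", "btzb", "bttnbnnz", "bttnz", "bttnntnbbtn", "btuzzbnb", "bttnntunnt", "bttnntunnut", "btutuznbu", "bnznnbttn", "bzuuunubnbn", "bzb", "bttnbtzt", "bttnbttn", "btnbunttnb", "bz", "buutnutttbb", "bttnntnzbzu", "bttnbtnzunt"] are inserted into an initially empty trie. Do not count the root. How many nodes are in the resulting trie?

93

Count nodes per top-level branch (shared prefixes stored once):
  'b'-branch (bnznnbttn, btnbunttnb, bttnbnnz, bttnbtnzunt, bttnbttn, bttnbtzt, bttnntnbbtn, bttnntnzbzu, bttnntunnt, bttnntunnut, bttnz, btutuznbu, btuzzbnb, btzb, btznbtubu, buutnutttbb, bz, bzb, bzuuunubnbn): 93 nodes
Sum: 93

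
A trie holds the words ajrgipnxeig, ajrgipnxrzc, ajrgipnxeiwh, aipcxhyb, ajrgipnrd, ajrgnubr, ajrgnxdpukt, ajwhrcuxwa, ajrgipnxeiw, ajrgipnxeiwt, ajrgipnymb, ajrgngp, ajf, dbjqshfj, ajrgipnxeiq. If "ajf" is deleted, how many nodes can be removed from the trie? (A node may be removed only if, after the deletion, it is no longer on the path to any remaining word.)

1

A node on "ajf"'s path can go only if nothing else ends at it or branches off below it.
The suffix "f" (1 node) is used only by "ajf"; the node for "aj" still has the child "r", so pruning stops there.
Nodes removed: 1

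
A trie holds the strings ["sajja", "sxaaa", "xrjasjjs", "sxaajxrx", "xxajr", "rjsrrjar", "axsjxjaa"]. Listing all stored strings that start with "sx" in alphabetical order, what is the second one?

DFS of the "sx" subtree visits, in order: "sxaaa", "sxaajxrx"
Position 2: sxaajxrx

sxaajxrx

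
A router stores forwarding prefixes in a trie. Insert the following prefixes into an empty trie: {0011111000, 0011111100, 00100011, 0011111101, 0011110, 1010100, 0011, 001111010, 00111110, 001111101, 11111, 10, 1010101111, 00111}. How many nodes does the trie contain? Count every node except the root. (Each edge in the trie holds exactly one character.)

For each word, the new-node count is its length minus the longest prefix already in the trie:
  "0011111000" → 10 new (0, 0, 1, 1, 1, 1, 1, 0, 0, 0)
  "0011111100" → prefix "0011111" already present; 3 new (1, 0, 0)
  "00100011" → prefix "001" already present; 5 new (0, 0, 0, 1, 1)
  "0011111101" → prefix "001111110" already present; 1 new (1)
  "0011110" → prefix "001111" already present; 1 new (0)
  "1010100" → 7 new (1, 0, 1, 0, 1, 0, 0)
  "0011" → prefix "0011" already present; 0 new (none)
  "001111010" → prefix "0011110" already present; 2 new (1, 0)
  "00111110" → prefix "00111110" already present; 0 new (none)
  "001111101" → prefix "00111110" already present; 1 new (1)
  "11111" → prefix "1" already present; 4 new (1, 1, 1, 1)
  "10" → prefix "10" already present; 0 new (none)
  "1010101111" → prefix "101010" already present; 4 new (1, 1, 1, 1)
  "00111" → prefix "00111" already present; 0 new (none)
Total nodes = 10 + 3 + 5 + 1 + 1 + 7 + 0 + 2 + 0 + 1 + 4 + 0 + 4 + 0 = 38

38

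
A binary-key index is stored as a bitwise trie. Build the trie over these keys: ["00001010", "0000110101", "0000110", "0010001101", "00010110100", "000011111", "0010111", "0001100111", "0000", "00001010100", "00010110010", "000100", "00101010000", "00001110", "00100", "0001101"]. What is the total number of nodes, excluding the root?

Trace insertions, counting only characters that open a new branch:
  "00001010" → 8 new (0, 0, 0, 0, 1, 0, 1, 0)
  "0000110101" → prefix "00001" already present; 5 new (1, 0, 1, 0, 1)
  "0000110" → prefix "0000110" already present; 0 new (none)
  "0010001101" → prefix "00" already present; 8 new (1, 0, 0, 0, 1, 1, 0, 1)
  "00010110100" → prefix "000" already present; 8 new (1, 0, 1, 1, 0, 1, 0, 0)
  "000011111" → prefix "000011" already present; 3 new (1, 1, 1)
  "0010111" → prefix "0010" already present; 3 new (1, 1, 1)
  "0001100111" → prefix "0001" already present; 6 new (1, 0, 0, 1, 1, 1)
  "0000" → prefix "0000" already present; 0 new (none)
  "00001010100" → prefix "00001010" already present; 3 new (1, 0, 0)
  "00010110010" → prefix "00010110" already present; 3 new (0, 1, 0)
  "000100" → prefix "00010" already present; 1 new (0)
  "00101010000" → prefix "00101" already present; 6 new (0, 1, 0, 0, 0, 0)
  "00001110" → prefix "0000111" already present; 1 new (0)
  "00100" → prefix "00100" already present; 0 new (none)
  "0001101" → prefix "000110" already present; 1 new (1)
Total nodes = 8 + 5 + 0 + 8 + 8 + 3 + 3 + 6 + 0 + 3 + 3 + 1 + 6 + 1 + 0 + 1 = 56

56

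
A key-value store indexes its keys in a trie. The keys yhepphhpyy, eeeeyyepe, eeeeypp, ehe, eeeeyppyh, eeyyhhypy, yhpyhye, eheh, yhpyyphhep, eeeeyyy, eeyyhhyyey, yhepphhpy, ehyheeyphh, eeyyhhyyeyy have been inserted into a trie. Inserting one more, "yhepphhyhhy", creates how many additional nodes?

4

Walking "yhepphhyhhy" from the root, the first 7 characters ("yhepphh") follow existing edges; "y" is the first miss.
Each of the 4 remaining characters creates one node.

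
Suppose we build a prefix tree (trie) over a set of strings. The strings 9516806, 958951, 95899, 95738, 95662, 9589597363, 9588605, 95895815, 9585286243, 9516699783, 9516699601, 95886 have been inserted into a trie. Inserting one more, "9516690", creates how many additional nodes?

1

Walking "9516690" from the root, the first 6 characters ("951669") follow existing edges; "0" is the first miss.
New nodes needed: |"9516690"| − 6 = 7 − 6 = 1.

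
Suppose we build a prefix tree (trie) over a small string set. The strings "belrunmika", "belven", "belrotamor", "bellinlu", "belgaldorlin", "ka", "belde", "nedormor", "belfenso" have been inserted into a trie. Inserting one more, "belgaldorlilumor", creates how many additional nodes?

5

Walking "belgaldorlilumor" from the root, the first 11 characters ("belgaldorli") follow existing edges; "l" is the first miss.
So 16 − 11 = 5 new nodes.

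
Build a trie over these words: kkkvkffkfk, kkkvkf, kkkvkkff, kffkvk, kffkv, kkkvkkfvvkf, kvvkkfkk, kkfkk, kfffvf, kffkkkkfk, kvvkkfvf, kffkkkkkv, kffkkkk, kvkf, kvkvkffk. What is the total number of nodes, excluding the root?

Trace insertions, counting only characters that open a new branch:
  "kkkvkffkfk" → 10 new (k, k, k, v, k, f, f, k, f, k)
  "kkkvkf" → prefix "kkkvkf" already present; 0 new (none)
  "kkkvkkff" → prefix "kkkvk" already present; 3 new (k, f, f)
  "kffkvk" → prefix "k" already present; 5 new (f, f, k, v, k)
  "kffkv" → prefix "kffkv" already present; 0 new (none)
  "kkkvkkfvvkf" → prefix "kkkvkkf" already present; 4 new (v, v, k, f)
  "kvvkkfkk" → prefix "k" already present; 7 new (v, v, k, k, f, k, k)
  "kkfkk" → prefix "kk" already present; 3 new (f, k, k)
  "kfffvf" → prefix "kff" already present; 3 new (f, v, f)
  "kffkkkkfk" → prefix "kffk" already present; 5 new (k, k, k, f, k)
  "kvvkkfvf" → prefix "kvvkkf" already present; 2 new (v, f)
  "kffkkkkkv" → prefix "kffkkkk" already present; 2 new (k, v)
  "kffkkkk" → prefix "kffkkkk" already present; 0 new (none)
  "kvkf" → prefix "kv" already present; 2 new (k, f)
  "kvkvkffk" → prefix "kvk" already present; 5 new (v, k, f, f, k)
Total nodes = 10 + 0 + 3 + 5 + 0 + 4 + 7 + 3 + 3 + 5 + 2 + 2 + 0 + 2 + 5 = 51

51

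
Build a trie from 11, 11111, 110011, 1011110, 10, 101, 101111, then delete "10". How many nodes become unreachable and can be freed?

A node on "10"'s path can go only if nothing else ends at it or branches off below it.
Every node on "10" is still needed (e.g. by "1011110"), so nothing is freed.
Nodes removed: 0

0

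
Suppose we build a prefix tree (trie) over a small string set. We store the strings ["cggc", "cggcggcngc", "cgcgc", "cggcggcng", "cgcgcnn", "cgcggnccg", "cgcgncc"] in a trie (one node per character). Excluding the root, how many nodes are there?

23

Trace insertions, counting only characters that open a new branch:
  "cggc" → 4 new (c, g, g, c)
  "cggcggcngc" → prefix "cggc" already present; 6 new (g, g, c, n, g, c)
  "cgcgc" → prefix "cg" already present; 3 new (c, g, c)
  "cggcggcng" → prefix "cggcggcng" already present; 0 new (none)
  "cgcgcnn" → prefix "cgcgc" already present; 2 new (n, n)
  "cgcggnccg" → prefix "cgcg" already present; 5 new (g, n, c, c, g)
  "cgcgncc" → prefix "cgcg" already present; 3 new (n, c, c)
Total nodes = 4 + 6 + 3 + 0 + 2 + 5 + 3 = 23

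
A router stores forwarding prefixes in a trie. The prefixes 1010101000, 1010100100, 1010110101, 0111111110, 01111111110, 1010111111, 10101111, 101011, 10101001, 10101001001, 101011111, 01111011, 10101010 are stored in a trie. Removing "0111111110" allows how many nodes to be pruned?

1

After clearing the end-marker at "0111111110", prune upward until reaching a node still needed by another word.
The suffix "0" (1 node) is used only by "0111111110"; the node for "011111111" still has the child "1", so pruning stops there.
Nodes removed: 1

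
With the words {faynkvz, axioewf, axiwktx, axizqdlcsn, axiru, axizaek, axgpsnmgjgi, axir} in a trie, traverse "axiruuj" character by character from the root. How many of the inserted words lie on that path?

2

Walk "axiruuj" from the root; an end-of-word marker is hit whenever a stored word is a prefix of "axiruuj".
Prefixes of the query that are stored words: "axir", "axiru"
Count: 2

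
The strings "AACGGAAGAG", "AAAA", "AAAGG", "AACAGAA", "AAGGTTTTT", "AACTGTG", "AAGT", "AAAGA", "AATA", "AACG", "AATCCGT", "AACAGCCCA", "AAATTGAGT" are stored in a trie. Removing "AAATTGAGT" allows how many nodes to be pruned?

6

A node on "AAATTGAGT"'s path can go only if nothing else ends at it or branches off below it.
The suffix "TTGAGT" (6 nodes) is used only by "AAATTGAGT"; the node for "AAA" still has the child "A", so pruning stops there.
Nodes removed: 6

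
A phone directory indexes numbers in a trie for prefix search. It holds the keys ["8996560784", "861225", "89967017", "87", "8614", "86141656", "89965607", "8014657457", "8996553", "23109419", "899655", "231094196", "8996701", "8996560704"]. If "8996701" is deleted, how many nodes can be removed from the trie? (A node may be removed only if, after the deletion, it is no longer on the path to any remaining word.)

After clearing the end-marker at "8996701", prune upward until reaching a node still needed by another word.
Every node on "8996701" is still needed (e.g. by "89967017"), so nothing is freed.
Nodes removed: 0

0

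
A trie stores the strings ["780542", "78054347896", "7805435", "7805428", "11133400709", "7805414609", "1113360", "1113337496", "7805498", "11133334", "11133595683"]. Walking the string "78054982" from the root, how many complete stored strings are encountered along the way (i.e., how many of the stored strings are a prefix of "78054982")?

1

Traverse "78054982" character by character; count nodes along the way that are marked as word ends.
Prefixes of the query that are stored words: "7805498"
Count: 1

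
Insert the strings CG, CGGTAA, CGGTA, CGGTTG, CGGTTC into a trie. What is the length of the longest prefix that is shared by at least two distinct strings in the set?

Look for the deepest trie node that still has at least two words in its subtree.
"CGGTA" and "CGGTAA" agree on "CGGTA" (5 characters) before diverging; nothing deeper is shared.
Longest shared-prefix length: 5

5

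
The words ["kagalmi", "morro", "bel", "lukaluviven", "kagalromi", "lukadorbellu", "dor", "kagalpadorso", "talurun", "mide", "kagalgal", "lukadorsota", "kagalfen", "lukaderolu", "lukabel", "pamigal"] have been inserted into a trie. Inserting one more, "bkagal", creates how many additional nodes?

5

"b" is already a path in the trie; the remaining "kagal" must be added.
New nodes needed: |"bkagal"| − 1 = 6 − 1 = 5.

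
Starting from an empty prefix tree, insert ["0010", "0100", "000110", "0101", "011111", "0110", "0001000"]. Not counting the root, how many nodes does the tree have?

Count nodes per top-level branch (shared prefixes stored once):
  '0'-branch (0001000, 000110, 0010, 0100, 0101, 0110, 011111): 20 nodes
Sum: 20

20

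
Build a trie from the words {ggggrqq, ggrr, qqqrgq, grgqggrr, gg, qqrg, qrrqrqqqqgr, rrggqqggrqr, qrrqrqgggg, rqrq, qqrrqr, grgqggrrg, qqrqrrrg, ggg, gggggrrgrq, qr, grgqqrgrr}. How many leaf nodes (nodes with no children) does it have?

Leaves are exactly the stored words that no other stored word extends.
Those words: "gggggrrgrq", "ggggrqq", "ggrr", "grgqggrrg", "grgqqrgrr", "qqqrgq", "qqrg", "qqrqrrrg", "qqrrqr", "qrrqrqgggg", "qrrqrqqqqgr", "rqrq", "rrggqqggrqr"
Leaf count: 13

13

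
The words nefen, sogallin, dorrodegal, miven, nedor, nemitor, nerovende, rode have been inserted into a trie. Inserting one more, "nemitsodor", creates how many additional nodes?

Walking "nemitsodor" from the root, the first 5 characters ("nemit") follow existing edges; "s" is the first miss.
So 10 − 5 = 5 new nodes.

5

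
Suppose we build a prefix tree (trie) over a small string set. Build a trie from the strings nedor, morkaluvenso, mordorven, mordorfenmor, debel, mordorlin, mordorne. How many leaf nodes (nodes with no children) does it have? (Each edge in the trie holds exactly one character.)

7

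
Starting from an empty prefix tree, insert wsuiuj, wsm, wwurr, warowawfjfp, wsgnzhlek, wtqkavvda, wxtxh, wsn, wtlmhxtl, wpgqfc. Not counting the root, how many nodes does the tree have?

52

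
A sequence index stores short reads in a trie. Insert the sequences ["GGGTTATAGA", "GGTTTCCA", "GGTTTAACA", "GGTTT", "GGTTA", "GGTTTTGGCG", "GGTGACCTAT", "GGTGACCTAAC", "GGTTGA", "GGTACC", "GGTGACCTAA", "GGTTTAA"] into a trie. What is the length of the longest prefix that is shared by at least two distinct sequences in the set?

The deepest shared node is where two words last agree before diverging.
e.g. "GGTGACCTAA" and "GGTGACCTAAC" share the prefix "GGTGACCTAA" of length 10; no pair shares a longer one.
Longest shared-prefix length: 10

10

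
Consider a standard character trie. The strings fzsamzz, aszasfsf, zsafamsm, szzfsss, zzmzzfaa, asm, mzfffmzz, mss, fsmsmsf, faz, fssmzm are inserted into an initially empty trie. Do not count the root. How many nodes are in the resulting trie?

Insert word by word; a character creates a node only if that edge doesn't already exist:
  "fzsamzz" → 7 new (f, z, s, a, m, z, z)
  "aszasfsf" → 8 new (a, s, z, a, s, f, s, f)
  "zsafamsm" → 8 new (z, s, a, f, a, m, s, m)
  "szzfsss" → 7 new (s, z, z, f, s, s, s)
  "zzmzzfaa" → prefix "z" already present; 7 new (z, m, z, z, f, a, a)
  "asm" → prefix "as" already present; 1 new (m)
  "mzfffmzz" → 8 new (m, z, f, f, f, m, z, z)
  "mss" → prefix "m" already present; 2 new (s, s)
  "fsmsmsf" → prefix "f" already present; 6 new (s, m, s, m, s, f)
  "faz" → prefix "f" already present; 2 new (a, z)
  "fssmzm" → prefix "fs" already present; 4 new (s, m, z, m)
Total nodes = 7 + 8 + 8 + 7 + 7 + 1 + 8 + 2 + 6 + 2 + 4 = 60

60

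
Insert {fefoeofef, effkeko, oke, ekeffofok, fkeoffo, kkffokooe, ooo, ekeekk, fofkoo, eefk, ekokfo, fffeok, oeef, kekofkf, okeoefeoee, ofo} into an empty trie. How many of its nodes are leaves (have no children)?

A leaf is a node with no children — equivalently, the end of a word that is not a proper prefix of any other stored word.
Those words: "eefk", "effkeko", "ekeekk", "ekeffofok", "ekokfo", "fefoeofef", "fffeok", "fkeoffo", "fofkoo", "kekofkf", "kkffokooe", "oeef", "ofo", "okeoefeoee", "ooo"
Leaf count: 15

15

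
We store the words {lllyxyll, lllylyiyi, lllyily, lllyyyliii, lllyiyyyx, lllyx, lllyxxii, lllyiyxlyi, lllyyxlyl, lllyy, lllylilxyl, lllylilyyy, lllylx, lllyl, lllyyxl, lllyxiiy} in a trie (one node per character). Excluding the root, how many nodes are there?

For each word, the new-node count is its length minus the longest prefix already in the trie:
  "lllyxyll" → 8 new (l, l, l, y, x, y, l, l)
  "lllylyiyi" → prefix "llly" already present; 5 new (l, y, i, y, i)
  "lllyily" → prefix "llly" already present; 3 new (i, l, y)
  "lllyyyliii" → prefix "llly" already present; 6 new (y, y, l, i, i, i)
  "lllyiyyyx" → prefix "lllyi" already present; 4 new (y, y, y, x)
  "lllyx" → prefix "lllyx" already present; 0 new (none)
  "lllyxxii" → prefix "lllyx" already present; 3 new (x, i, i)
  "lllyiyxlyi" → prefix "lllyiy" already present; 4 new (x, l, y, i)
  "lllyyxlyl" → prefix "lllyy" already present; 4 new (x, l, y, l)
  "lllyy" → prefix "lllyy" already present; 0 new (none)
  "lllylilxyl" → prefix "lllyl" already present; 5 new (i, l, x, y, l)
  "lllylilyyy" → prefix "lllylil" already present; 3 new (y, y, y)
  "lllylx" → prefix "lllyl" already present; 1 new (x)
  "lllyl" → prefix "lllyl" already present; 0 new (none)
  "lllyyxl" → prefix "lllyyxl" already present; 0 new (none)
  "lllyxiiy" → prefix "lllyx" already present; 3 new (i, i, y)
Total nodes = 8 + 5 + 3 + 6 + 4 + 0 + 3 + 4 + 4 + 0 + 5 + 3 + 1 + 0 + 0 + 3 = 49

49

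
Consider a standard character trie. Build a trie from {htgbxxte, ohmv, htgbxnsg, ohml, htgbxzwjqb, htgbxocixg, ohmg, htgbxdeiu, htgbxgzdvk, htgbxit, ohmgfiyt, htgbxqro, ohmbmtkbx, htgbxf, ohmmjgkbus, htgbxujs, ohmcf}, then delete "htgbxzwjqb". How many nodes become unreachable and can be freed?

5

After clearing the end-marker at "htgbxzwjqb", prune upward until reaching a node still needed by another word.
The suffix "zwjqb" (5 nodes) is used only by "htgbxzwjqb"; the node for "htgbx" still has the child "x", so pruning stops there.
Nodes removed: 5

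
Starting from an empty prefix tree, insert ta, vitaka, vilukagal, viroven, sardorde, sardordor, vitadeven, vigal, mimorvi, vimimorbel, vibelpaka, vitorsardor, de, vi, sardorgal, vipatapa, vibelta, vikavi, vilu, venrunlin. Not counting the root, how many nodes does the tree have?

93

For each word, the new-node count is its length minus the longest prefix already in the trie:
  "ta" → 2 new (t, a)
  "vitaka" → 6 new (v, i, t, a, k, a)
  "vilukagal" → prefix "vi" already present; 7 new (l, u, k, a, g, a, l)
  "viroven" → prefix "vi" already present; 5 new (r, o, v, e, n)
  "sardorde" → 8 new (s, a, r, d, o, r, d, e)
  "sardordor" → prefix "sardord" already present; 2 new (o, r)
  "vitadeven" → prefix "vita" already present; 5 new (d, e, v, e, n)
  "vigal" → prefix "vi" already present; 3 new (g, a, l)
  "mimorvi" → 7 new (m, i, m, o, r, v, i)
  "vimimorbel" → prefix "vi" already present; 8 new (m, i, m, o, r, b, e, l)
  "vibelpaka" → prefix "vi" already present; 7 new (b, e, l, p, a, k, a)
  "vitorsardor" → prefix "vit" already present; 8 new (o, r, s, a, r, d, o, r)
  "de" → 2 new (d, e)
  "vi" → prefix "vi" already present; 0 new (none)
  "sardorgal" → prefix "sardor" already present; 3 new (g, a, l)
  "vipatapa" → prefix "vi" already present; 6 new (p, a, t, a, p, a)
  "vibelta" → prefix "vibel" already present; 2 new (t, a)
  "vikavi" → prefix "vi" already present; 4 new (k, a, v, i)
  "vilu" → prefix "vilu" already present; 0 new (none)
  "venrunlin" → prefix "v" already present; 8 new (e, n, r, u, n, l, i, n)
Total nodes = 2 + 6 + 7 + 5 + 8 + 2 + 5 + 3 + 7 + 8 + 7 + 8 + 2 + 0 + 3 + 6 + 2 + 4 + 0 + 8 = 93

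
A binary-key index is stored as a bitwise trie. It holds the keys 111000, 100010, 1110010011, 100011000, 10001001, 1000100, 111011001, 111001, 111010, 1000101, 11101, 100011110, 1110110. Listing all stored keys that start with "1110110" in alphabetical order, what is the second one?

111011001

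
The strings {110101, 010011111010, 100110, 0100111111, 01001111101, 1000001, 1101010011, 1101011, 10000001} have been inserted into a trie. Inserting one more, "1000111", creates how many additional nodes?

The longest prefix of "1000111" already in the trie is "1000" (length 4).
New nodes needed: |"1000111"| − 4 = 7 − 4 = 3.

3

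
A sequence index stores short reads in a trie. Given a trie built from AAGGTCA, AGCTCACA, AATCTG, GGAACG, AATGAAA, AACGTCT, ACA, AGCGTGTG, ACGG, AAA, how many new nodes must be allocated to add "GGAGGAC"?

Walking "GGAGGAC" from the root, the first 3 characters ("GGA") follow existing edges; "G" is the first miss.
Each of the 4 remaining characters creates one node.

4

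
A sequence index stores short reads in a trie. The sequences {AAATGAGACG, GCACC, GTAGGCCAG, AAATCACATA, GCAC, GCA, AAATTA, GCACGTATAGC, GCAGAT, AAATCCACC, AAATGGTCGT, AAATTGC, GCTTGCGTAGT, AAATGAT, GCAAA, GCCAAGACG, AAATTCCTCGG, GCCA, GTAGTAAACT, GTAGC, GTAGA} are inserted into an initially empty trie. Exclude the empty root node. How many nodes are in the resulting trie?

Count nodes per top-level branch (shared prefixes stored once):
  'A'-branch (AAATCACATA, AAATCCACC, AAATGAGACG, AAATGAT, AAATGGTCGT, AAATTA, AAATTCCTCGG, AAATTGC): 36 nodes
  'G'-branch (GCA, GCAAA, GCAC, GCACC, GCACGTATAGC, GCAGAT, GCCA, GCCAAGACG, GCTTGCGTAGT, GTAGA, GTAGC, GTAGGCCAG, GTAGTAAACT): 49 nodes
Sum: 85

85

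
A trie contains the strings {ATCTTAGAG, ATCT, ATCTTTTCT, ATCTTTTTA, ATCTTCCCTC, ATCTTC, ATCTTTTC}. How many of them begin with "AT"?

Walk to "AT"; the words in its subtree are exactly those with that prefix.
Words under "AT": ATCT, ATCTTAGAG, ATCTTC, ATCTTCCCTC, ATCTTTTC, ATCTTTTCT, ATCTTTTTA
Count: 7

7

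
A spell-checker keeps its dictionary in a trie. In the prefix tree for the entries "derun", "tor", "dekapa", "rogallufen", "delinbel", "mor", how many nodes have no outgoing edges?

6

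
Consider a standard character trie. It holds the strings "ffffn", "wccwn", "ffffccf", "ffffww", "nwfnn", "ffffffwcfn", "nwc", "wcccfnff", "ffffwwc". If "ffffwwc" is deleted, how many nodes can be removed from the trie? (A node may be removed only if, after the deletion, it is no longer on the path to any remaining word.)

A node on "ffffwwc"'s path can go only if nothing else ends at it or branches off below it.
The suffix "c" (1 node) is used only by "ffffwwc"; "ffffww" is itself a stored word, so pruning stops there.
Nodes removed: 1

1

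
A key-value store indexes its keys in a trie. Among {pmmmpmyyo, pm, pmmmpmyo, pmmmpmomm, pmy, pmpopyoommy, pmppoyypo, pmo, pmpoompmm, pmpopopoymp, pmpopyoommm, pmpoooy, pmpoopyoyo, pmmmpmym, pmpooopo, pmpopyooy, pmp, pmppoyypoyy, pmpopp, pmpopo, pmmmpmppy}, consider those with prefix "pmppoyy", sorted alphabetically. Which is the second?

Words with prefix "pmppoyy", in lexicographic order: "pmppoyypo", "pmppoyypoyy"
Position 2: pmppoyypoyy

pmppoyypoyy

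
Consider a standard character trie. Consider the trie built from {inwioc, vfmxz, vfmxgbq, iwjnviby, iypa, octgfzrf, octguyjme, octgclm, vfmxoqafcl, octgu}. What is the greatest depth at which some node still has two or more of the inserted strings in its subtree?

The deepest shared node is where two words last agree before diverging.
e.g. "octgu" and "octguyjme" share the prefix "octgu" of length 5; no pair shares a longer one.
Longest shared-prefix length: 5

5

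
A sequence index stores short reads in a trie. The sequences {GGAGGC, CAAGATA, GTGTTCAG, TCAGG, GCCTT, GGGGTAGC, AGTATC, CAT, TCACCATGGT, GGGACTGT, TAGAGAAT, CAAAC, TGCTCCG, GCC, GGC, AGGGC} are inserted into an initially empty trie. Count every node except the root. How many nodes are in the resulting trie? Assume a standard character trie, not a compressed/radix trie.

Count nodes per top-level branch (shared prefixes stored once):
  'A'-branch (AGGGC, AGTATC): 9 nodes
  'C'-branch (CAAAC, CAAGATA, CAT): 10 nodes
  'G'-branch (GCC, GCCTT, GGAGGC, GGC, GGGACTGT, GGGGTAGC, GTGTTCAG): 29 nodes
  'T'-branch (TAGAGAAT, TCACCATGGT, TCAGG, TGCTCCG): 25 nodes
Sum: 73

73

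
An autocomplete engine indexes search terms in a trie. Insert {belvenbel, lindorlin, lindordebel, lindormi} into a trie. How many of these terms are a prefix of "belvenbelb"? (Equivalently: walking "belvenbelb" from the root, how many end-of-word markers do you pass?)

1

Check each prefix of "belvenbelb" against the stored set — each match is an end-marker on the path.
Prefixes of the query that are stored words: "belvenbel"
Count: 1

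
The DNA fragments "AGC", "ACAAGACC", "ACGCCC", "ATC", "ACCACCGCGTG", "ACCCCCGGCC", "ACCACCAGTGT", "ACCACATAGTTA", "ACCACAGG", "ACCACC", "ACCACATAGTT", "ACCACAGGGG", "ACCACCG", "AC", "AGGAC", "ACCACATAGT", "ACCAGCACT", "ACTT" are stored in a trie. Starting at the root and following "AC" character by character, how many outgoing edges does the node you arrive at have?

4

Walk "AC" from the root, arriving at one node.
Distinct next characters after "AC": A, C, G, T.
That node has 4 child edges.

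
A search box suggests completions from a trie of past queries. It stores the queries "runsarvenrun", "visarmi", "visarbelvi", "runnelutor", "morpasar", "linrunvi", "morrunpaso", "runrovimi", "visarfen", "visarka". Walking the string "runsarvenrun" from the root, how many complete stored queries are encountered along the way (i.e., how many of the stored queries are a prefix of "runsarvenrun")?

1

Walk "runsarvenrun" from the root; an end-of-word marker is hit whenever a stored word is a prefix of "runsarvenrun".
Prefixes of the query that are stored words: "runsarvenrun"
Count: 1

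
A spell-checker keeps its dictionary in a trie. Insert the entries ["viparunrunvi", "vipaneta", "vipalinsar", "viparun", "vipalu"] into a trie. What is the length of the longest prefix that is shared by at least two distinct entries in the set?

7

Look for the deepest trie node that still has at least two words in its subtree.
e.g. "viparun" and "viparunrunvi" share the prefix "viparun" of length 7; no pair shares a longer one.
Longest shared-prefix length: 7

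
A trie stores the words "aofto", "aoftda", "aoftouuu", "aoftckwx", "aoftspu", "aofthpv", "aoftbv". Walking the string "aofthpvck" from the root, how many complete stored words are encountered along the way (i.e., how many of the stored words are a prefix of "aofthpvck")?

Check each prefix of "aofthpvck" against the stored set — each match is an end-marker on the path.
Prefixes of the query that are stored words: "aofthpv"
Count: 1

1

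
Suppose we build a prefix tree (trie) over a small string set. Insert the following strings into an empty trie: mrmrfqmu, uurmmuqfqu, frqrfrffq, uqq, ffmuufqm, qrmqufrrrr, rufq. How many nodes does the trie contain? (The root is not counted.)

Trace insertions, counting only characters that open a new branch:
  "mrmrfqmu" → 8 new (m, r, m, r, f, q, m, u)
  "uurmmuqfqu" → 10 new (u, u, r, m, m, u, q, f, q, u)
  "frqrfrffq" → 9 new (f, r, q, r, f, r, f, f, q)
  "uqq" → prefix "u" already present; 2 new (q, q)
  "ffmuufqm" → prefix "f" already present; 7 new (f, m, u, u, f, q, m)
  "qrmqufrrrr" → 10 new (q, r, m, q, u, f, r, r, r, r)
  "rufq" → 4 new (r, u, f, q)
Total nodes = 8 + 10 + 9 + 2 + 7 + 10 + 4 = 50

50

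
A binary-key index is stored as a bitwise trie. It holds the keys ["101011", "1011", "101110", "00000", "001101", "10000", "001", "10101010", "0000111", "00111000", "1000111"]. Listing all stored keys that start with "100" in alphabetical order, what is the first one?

10000

DFS of the "100" subtree visits, in order: "10000", "1000111"
Position 1: 10000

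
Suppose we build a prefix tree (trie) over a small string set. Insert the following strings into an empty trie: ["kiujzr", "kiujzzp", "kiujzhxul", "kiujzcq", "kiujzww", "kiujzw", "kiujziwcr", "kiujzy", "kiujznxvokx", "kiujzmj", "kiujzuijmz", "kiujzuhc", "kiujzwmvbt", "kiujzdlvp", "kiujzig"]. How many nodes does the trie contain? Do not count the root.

45

Insert word by word; a character creates a node only if that edge doesn't already exist:
  "kiujzr" → 6 new (k, i, u, j, z, r)
  "kiujzzp" → prefix "kiujz" already present; 2 new (z, p)
  "kiujzhxul" → prefix "kiujz" already present; 4 new (h, x, u, l)
  "kiujzcq" → prefix "kiujz" already present; 2 new (c, q)
  "kiujzww" → prefix "kiujz" already present; 2 new (w, w)
  "kiujzw" → prefix "kiujzw" already present; 0 new (none)
  "kiujziwcr" → prefix "kiujz" already present; 4 new (i, w, c, r)
  "kiujzy" → prefix "kiujz" already present; 1 new (y)
  "kiujznxvokx" → prefix "kiujz" already present; 6 new (n, x, v, o, k, x)
  "kiujzmj" → prefix "kiujz" already present; 2 new (m, j)
  "kiujzuijmz" → prefix "kiujz" already present; 5 new (u, i, j, m, z)
  "kiujzuhc" → prefix "kiujzu" already present; 2 new (h, c)
  "kiujzwmvbt" → prefix "kiujzw" already present; 4 new (m, v, b, t)
  "kiujzdlvp" → prefix "kiujz" already present; 4 new (d, l, v, p)
  "kiujzig" → prefix "kiujzi" already present; 1 new (g)
Total nodes = 6 + 2 + 4 + 2 + 2 + 0 + 4 + 1 + 6 + 2 + 5 + 2 + 4 + 4 + 1 = 45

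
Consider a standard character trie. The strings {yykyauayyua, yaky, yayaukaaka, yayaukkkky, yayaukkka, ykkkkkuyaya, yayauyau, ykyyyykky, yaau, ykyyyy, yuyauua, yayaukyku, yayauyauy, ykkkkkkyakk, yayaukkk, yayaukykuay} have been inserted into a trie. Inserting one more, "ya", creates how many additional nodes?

0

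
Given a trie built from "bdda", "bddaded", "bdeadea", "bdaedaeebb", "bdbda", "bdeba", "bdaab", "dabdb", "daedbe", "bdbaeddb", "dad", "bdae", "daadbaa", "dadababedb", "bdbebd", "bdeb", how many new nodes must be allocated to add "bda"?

"bda" is already a full path in the trie; only an end-marker is added.
No new nodes are needed: 0.

0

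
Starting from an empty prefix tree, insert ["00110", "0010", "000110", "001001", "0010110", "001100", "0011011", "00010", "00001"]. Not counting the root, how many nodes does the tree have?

21

For each word, the new-node count is its length minus the longest prefix already in the trie:
  "00110" → 5 new (0, 0, 1, 1, 0)
  "0010" → prefix "001" already present; 1 new (0)
  "000110" → prefix "00" already present; 4 new (0, 1, 1, 0)
  "001001" → prefix "0010" already present; 2 new (0, 1)
  "0010110" → prefix "0010" already present; 3 new (1, 1, 0)
  "001100" → prefix "00110" already present; 1 new (0)
  "0011011" → prefix "00110" already present; 2 new (1, 1)
  "00010" → prefix "0001" already present; 1 new (0)
  "00001" → prefix "000" already present; 2 new (0, 1)
Total nodes = 5 + 1 + 4 + 2 + 3 + 1 + 2 + 1 + 2 = 21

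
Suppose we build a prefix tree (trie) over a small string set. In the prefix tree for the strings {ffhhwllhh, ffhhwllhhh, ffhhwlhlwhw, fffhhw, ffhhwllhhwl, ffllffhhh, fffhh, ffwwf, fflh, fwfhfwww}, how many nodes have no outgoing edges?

8

A leaf is a node with no children — equivalently, the end of a word that is not a proper prefix of any other stored word.
Those words: "fffhhw", "ffhhwlhlwhw", "ffhhwllhhh", "ffhhwllhhwl", "fflh", "ffllffhhh", "ffwwf", "fwfhfwww"
Leaf count: 8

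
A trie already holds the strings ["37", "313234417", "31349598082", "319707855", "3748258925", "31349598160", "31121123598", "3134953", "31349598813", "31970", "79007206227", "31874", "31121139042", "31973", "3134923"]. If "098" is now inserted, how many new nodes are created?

"098" shares no prefix with any stored word, so all 3 characters open new nodes.
3 − 0 = 3 new nodes.

3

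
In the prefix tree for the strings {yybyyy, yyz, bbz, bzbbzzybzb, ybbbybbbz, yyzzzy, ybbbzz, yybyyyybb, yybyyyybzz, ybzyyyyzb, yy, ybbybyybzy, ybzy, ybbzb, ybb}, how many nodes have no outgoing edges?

A leaf is a node with no children — equivalently, the end of a word that is not a proper prefix of any other stored word.
Those words: "bbz", "bzbbzzybzb", "ybbbybbbz", "ybbbzz", "ybbybyybzy", "ybbzb", "ybzyyyyzb", "yybyyyybb", "yybyyyybzz", "yyzzzy"
Leaf count: 10

10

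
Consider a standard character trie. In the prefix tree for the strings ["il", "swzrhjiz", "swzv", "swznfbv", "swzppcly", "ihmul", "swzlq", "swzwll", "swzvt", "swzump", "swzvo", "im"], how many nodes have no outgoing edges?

11

Leaves are exactly the stored words that no other stored word extends.
Those words: "ihmul", "il", "im", "swzlq", "swznfbv", "swzppcly", "swzrhjiz", "swzump", "swzvo", "swzvt", "swzwll"
Leaf count: 11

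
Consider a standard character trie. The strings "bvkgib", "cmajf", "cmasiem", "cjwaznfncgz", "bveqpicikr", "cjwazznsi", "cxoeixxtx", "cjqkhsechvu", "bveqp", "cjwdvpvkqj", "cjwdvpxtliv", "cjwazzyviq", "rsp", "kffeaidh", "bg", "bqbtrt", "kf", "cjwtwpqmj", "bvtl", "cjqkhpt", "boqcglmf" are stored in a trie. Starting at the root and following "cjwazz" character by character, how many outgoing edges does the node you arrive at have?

2

Follow the path "cjwazz" to its node, then look at its outgoing edges.
Distinct next characters after "cjwazz": n, y.
That node has 2 child edges.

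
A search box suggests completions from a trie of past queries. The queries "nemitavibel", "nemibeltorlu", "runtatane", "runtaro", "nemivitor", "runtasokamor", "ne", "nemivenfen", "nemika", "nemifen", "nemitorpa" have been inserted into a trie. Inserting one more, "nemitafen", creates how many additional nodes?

3

"nemita" is already a path in the trie; the remaining "fen" must be added.
So 9 − 6 = 3 new nodes.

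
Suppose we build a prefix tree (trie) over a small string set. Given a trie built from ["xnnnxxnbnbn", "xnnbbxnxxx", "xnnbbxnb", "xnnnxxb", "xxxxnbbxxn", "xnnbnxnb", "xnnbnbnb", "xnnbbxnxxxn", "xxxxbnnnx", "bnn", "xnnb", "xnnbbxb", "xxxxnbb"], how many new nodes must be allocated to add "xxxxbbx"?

2

The longest prefix of "xxxxbbx" already in the trie is "xxxxb" (length 5).
New nodes needed: |"xxxxbbx"| − 5 = 7 − 5 = 2.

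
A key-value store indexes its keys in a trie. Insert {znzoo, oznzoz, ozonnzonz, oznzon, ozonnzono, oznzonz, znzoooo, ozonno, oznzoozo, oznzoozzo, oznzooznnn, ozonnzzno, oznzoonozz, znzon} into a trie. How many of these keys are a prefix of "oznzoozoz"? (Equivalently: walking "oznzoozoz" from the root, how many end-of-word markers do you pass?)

1

Traverse "oznzoozoz" character by character; count nodes along the way that are marked as word ends.
Prefixes of the query that are stored words: "oznzoozo"
Count: 1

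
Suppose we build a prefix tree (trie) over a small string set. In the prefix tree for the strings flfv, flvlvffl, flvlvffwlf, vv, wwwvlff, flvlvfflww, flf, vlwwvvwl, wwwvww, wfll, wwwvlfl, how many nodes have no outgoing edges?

9

A leaf is a node with no children — equivalently, the end of a word that is not a proper prefix of any other stored word.
Those words: "flfv", "flvlvfflww", "flvlvffwlf", "vlwwvvwl", "vv", "wfll", "wwwvlff", "wwwvlfl", "wwwvww"
Leaf count: 9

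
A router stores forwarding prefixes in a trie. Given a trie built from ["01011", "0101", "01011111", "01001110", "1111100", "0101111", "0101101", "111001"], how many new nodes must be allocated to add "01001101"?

"010011" is already a path in the trie; the remaining "01" must be added.
So 8 − 6 = 2 new nodes.

2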